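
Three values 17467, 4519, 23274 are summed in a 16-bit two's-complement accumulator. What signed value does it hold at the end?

17467 + 4519 = 21986 (0101010111100010)
21986 + 23274 = 45260 → wraps to -20276 (1011000011001100)

-20276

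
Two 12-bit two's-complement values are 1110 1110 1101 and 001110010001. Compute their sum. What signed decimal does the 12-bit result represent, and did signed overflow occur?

638; no overflow

1110 1110 1101 → 111011101101 = -275 (signed)
001110010001 = 913 (signed)
  111011101101
+ 001110010001
= 001001111110  (discard carry-out 1)
Result 001001111110: MSB = 0 → value 638.
Addends have opposite signs, so signed overflow cannot occur.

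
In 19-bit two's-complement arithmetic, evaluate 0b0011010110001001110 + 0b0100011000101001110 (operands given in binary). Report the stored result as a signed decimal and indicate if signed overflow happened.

253340; no overflow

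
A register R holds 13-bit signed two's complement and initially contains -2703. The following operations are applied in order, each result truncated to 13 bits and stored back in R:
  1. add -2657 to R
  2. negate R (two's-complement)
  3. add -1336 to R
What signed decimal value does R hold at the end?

Start: R = -2703 = 1010101110001.
R = -2703 + (-2657) = -5360; wraps to 2832 = 0101100010000
R = −(2832) = -2832 = 1010011110000
R = -2832 + (-1336) = -4168; wraps to 4024 = 0111110111000

4024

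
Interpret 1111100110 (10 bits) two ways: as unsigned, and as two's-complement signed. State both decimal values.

unsigned = 998, signed = -26

Unsigned: 1111100110 = 998.
Signed: MSB=1 → 998 − 1024 = -26.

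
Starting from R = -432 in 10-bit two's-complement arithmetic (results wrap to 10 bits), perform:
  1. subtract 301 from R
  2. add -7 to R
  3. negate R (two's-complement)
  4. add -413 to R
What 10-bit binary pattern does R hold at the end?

0101000111

Start: R = -432 = 1001010000.
R = -432 − 301 = -733; wraps to 291 = 0100100011
R = 291 + (-7) = 284 = 0100011100
R = −(284) = -284 = 1011100100
R = -284 + (-413) = -697; wraps to 327 = 0101000111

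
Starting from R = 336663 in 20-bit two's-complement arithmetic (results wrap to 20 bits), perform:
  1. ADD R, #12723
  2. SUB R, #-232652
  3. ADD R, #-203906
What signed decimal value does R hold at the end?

378132

Start: R = 336663 = 01010010001100010111.
R = 336663 + 12723 = 349386 = 01010101010011001010
R = 349386 − (-232652) = 582038; wraps to -466538 = 10001110000110010110
R = -466538 + (-203906) = -670444; wraps to 378132 = 01011100010100010100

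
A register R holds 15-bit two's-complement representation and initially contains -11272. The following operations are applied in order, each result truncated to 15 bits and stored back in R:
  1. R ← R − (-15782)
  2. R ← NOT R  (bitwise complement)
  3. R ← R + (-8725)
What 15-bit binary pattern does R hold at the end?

Start: R = -11272 = 101001111111000.
R = -11272 − (-15782) = 4510 = 001000110011110
R = NOT 001000110011110 = 110111001100001 = -4511
R = -4511 + (-8725) = -13236 = 100110001001100

100110001001100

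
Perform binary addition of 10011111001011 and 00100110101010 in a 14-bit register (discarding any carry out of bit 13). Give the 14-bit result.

  10011111001011
+ 00100110101010
= 11000101110101

11000101110101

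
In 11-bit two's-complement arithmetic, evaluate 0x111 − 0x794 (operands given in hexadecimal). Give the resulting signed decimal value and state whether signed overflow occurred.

381; no overflow

0x111 = 00100010001 = 273 (signed)
0x794 = 11110010100 = -108 (signed)
Subtract via negate-and-add: invert 11110010100 + 1 = 00001101100 (i.e. 108).
  00100010001
+ 00001101100
= 00101111101
Result 00101111101: MSB = 0 → value 381.
Both addends (after negating the subtrahend) are non-negative and so is the stored result: no signed overflow.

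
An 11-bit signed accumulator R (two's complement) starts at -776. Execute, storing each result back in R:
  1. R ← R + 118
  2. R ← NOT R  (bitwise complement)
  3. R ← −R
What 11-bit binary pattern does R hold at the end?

10101101111

Start: R = -776 = 10011111000.
R = -776 + 118 = -658 = 10101101110
R = NOT 10101101110 = 01010010001 = 657
R = −(657) = -657 = 10101101111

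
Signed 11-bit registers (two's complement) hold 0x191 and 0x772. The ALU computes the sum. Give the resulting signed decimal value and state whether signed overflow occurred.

259; no overflow

0x191 = 00110010001 = 401 (signed)
0x772 = 11101110010 = -142 (signed)
  00110010001
+ 11101110010
= 00100000011  (discard carry-out 1)
Result 00100000011: MSB = 0 → value 259.
Addends have opposite signs, so signed overflow cannot occur.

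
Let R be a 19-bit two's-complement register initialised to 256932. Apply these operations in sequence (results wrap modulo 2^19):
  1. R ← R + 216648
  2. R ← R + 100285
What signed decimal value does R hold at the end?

49577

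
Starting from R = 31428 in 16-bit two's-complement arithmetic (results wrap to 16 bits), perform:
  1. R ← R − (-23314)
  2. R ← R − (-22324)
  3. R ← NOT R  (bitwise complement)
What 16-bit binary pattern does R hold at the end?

1101001011110101

Start: R = 31428 = 0111101011000100.
R = 31428 − (-23314) = 54742; wraps to -10794 = 1101010111010110
R = -10794 − (-22324) = 11530 = 0010110100001010
R = NOT 0010110100001010 = 1101001011110101 = -11531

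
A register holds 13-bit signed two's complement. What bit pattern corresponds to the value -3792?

1000100110000

|-3792| = 3792 = 0111011010000 in 13 bits.
Invert the bits: 1000100101111. Add 1: 1000100110000.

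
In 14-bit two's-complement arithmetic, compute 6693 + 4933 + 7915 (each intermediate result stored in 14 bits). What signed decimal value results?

6693 + 4933 = 11626 → wraps to -4758 (10110101101010)
-4758 + 7915 = 3157 (00110001010101)

3157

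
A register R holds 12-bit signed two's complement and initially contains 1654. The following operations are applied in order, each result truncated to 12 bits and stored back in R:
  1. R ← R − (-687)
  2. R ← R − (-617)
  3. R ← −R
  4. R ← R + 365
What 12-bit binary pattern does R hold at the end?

Start: R = 1654 = 011001110110.
R = 1654 − (-687) = 2341; wraps to -1755 = 100100100101
R = -1755 − (-617) = -1138 = 101110001110
R = −(-1138) = 1138 = 010001110010
R = 1138 + 365 = 1503 = 010111011111

010111011111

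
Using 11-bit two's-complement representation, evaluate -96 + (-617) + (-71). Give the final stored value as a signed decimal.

-784

-96 + (-617) = -713 (10100110111)
-713 + (-71) = -784 (10011110000)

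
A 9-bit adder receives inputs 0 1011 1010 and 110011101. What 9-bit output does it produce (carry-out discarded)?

  010111010
+ 110011101
= 001010111  (discard carry-out 1)

001010111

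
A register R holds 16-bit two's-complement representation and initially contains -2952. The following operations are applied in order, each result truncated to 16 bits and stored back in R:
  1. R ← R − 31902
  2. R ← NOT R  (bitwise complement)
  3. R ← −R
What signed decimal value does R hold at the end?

30683

Start: R = -2952 = 1111010001111000.
R = -2952 − 31902 = -34854; wraps to 30682 = 0111011111011010
R = NOT 0111011111011010 = 1000100000100101 = -30683
R = −(-30683) = 30683 = 0111011111011011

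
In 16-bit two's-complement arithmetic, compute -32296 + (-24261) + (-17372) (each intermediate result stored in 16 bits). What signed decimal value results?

-32296 + (-24261) = -56557 → wraps to 8979 (0010001100010011)
8979 + (-17372) = -8393 (1101111100110111)

-8393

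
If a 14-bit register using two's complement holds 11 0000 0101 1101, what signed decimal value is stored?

MSB is 1, so the value is negative.
Unsigned reading: 12381. Subtract 2^14 = 16384: 12381 − 16384 = -4003.

-4003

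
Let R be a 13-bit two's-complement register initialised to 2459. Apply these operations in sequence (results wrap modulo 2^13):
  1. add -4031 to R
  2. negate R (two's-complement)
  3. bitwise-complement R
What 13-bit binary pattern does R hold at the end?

Start: R = 2459 = 0100110011011.
R = 2459 + (-4031) = -1572 = 1100111011100
R = −(-1572) = 1572 = 0011000100100
R = NOT 0011000100100 = 1100111011011 = -1573

1100111011011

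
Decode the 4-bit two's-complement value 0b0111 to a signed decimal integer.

7

MSB is 0, so the value is non-negative: 0111 = 7.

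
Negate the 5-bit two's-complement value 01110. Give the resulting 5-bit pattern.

10010

Invert: 10001. Add 1: 10010.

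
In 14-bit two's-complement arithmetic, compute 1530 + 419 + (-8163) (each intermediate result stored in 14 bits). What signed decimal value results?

1530 + 419 = 1949 (00011110011101)
1949 + (-8163) = -6214 (10011110111010)

-6214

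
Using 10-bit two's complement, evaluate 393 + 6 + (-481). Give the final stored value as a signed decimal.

393 + 6 = 399 (0110001111)
399 + (-481) = -82 (1110101110)

-82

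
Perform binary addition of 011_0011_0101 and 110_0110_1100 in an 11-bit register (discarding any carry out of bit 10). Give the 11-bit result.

  01100110101
+ 11001101100
= 00110100001  (discard carry-out 1)

00110100001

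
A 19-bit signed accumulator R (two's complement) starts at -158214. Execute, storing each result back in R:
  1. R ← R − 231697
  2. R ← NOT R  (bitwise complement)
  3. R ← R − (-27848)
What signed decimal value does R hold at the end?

-106530

Start: R = -158214 = 1011001010111111010.
R = -158214 − 231697 = -389911; wraps to 134377 = 0100000110011101001
R = NOT 0100000110011101001 = 1011111001100010110 = -134378
R = -134378 − (-27848) = -106530 = 1100101111111011110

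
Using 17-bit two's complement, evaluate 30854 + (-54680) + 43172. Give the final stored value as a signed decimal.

19346

30854 + (-54680) = -23826 (11010001011101110)
-23826 + 43172 = 19346 (00100101110010010)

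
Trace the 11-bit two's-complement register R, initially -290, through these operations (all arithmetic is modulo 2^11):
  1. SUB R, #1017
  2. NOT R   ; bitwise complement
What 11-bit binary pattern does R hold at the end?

10100011010

Start: R = -290 = 11011011110.
R = -290 − 1017 = -1307; wraps to 741 = 01011100101
R = NOT 01011100101 = 10100011010 = -742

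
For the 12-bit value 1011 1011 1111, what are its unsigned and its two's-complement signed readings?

Unsigned: 101110111111 = 3007.
Signed: MSB=1 → 3007 − 4096 = -1089.

unsigned = 3007, signed = -1089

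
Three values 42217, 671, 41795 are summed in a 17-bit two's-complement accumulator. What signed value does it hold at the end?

-46389

42217 + 671 = 42888 (01010011110001000)
42888 + 41795 = 84683 → wraps to -46389 (10100101011001011)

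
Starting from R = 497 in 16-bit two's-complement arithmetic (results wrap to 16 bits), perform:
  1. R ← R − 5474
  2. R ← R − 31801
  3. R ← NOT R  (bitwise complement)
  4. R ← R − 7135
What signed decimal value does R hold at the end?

29642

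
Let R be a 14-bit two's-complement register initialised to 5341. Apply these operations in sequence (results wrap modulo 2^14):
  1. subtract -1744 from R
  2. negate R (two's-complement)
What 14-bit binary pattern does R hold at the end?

Start: R = 5341 = 01010011011101.
R = 5341 − (-1744) = 7085 = 01101110101101
R = −(7085) = -7085 = 10010001010011

10010001010011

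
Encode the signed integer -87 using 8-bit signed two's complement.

|-87| = 87 = 01010111 in 8 bits.
Invert the bits: 10101000. Add 1: 10101001.

10101001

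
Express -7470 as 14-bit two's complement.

10001011010010

|-7470| = 7470 = 01110100101110 in 14 bits.
Invert the bits: 10001011010001. Add 1: 10001011010010.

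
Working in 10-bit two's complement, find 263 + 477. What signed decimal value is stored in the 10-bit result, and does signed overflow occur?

-284; overflow

263 → 0100000111
477 → 0111011101
  0100000111
+ 0111011101
= 1011100100
Result 1011100100: MSB = 1 → 740 − 1024 = -284.
Both addends are non-negative but the stored result is negative: signed overflow. The true value 263 + 477 = 740 lies outside [-512, 511].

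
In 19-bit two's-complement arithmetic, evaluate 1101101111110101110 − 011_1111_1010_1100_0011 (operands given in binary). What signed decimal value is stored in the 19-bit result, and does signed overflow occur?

189675; overflow

1101101111110101110 = -73810 (signed)
011_1111_1010_1100_0011 → 0111111101011000011 = 260803 (signed)
Subtract via negate-and-add: invert 0111111101011000011 + 1 = 1000000010100111101 (i.e. -260803).
  1101101111110101110
+ 1000000010100111101
= 0101110010011101011  (discard carry-out 1)
Result 0101110010011101011: MSB = 0 → value 189675.
Both addends (after negating the subtrahend) are negative but the stored result is non-negative: signed overflow. The true value -73810 − 260803 = -334613 lies outside [-262144, 262143].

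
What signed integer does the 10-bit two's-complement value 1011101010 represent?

-278

MSB is 1, so the value is negative.
Invert: 0100010101. Add 1: 0100010110 = 278. So the value is −278.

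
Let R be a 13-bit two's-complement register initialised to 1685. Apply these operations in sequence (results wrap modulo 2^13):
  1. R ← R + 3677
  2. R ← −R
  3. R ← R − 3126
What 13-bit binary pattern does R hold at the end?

1111011011000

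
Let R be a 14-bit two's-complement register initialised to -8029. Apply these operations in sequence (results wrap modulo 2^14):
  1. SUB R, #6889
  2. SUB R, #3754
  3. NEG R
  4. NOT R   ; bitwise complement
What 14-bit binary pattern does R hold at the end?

Start: R = -8029 = 10000010100011.
R = -8029 − 6889 = -14918; wraps to 1466 = 00010110111010
R = 1466 − 3754 = -2288 = 11011100010000
R = −(-2288) = 2288 = 00100011110000
R = NOT 00100011110000 = 11011100001111 = -2289

11011100001111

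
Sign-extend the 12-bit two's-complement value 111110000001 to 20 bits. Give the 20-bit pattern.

MSB of 111110000001 is 1; replicate it into the new high bits.
11111111|111110000001 → 11111111111110000001 (still -127).

11111111111110000001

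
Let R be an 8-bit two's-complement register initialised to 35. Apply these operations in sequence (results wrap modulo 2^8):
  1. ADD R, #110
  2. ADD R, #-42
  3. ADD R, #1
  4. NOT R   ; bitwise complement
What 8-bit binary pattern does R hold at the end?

Start: R = 35 = 00100011.
R = 35 + 110 = 145; wraps to -111 = 10010001
R = -111 + (-42) = -153; wraps to 103 = 01100111
R = 103 + 1 = 104 = 01101000
R = NOT 01101000 = 10010111 = -105

10010111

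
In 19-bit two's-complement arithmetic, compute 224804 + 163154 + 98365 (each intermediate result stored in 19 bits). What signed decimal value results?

-37965

224804 + 163154 = 387958 → wraps to -136330 (1011110101101110110)
-136330 + 98365 = -37965 (1110110101110110011)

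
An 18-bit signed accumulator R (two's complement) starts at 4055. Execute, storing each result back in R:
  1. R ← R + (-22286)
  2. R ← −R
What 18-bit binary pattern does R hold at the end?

000100011100110111

Start: R = 4055 = 000000111111010111.
R = 4055 + (-22286) = -18231 = 111011100011001001
R = −(-18231) = 18231 = 000100011100110111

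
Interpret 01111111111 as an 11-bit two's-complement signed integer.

1023

MSB is 0, so the value is non-negative: 01111111111 = 1023.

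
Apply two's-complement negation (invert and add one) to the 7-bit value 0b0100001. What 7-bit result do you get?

1011111

Invert: 1011110. Add 1: 1011111.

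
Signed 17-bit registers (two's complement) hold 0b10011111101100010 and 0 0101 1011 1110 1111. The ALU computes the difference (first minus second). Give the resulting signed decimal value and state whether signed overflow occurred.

58227; overflow

0b10011111101100010 → 10011111101100010 = -49310 (signed)
0 0101 1011 1110 1111 → 00101101111101111 = 23535 (signed)
Subtract via negate-and-add: invert 00101101111101111 + 1 = 11010010000010001 (i.e. -23535).
  10011111101100010
+ 11010010000010001
= 01110001101110011  (discard carry-out 1)
Result 01110001101110011: MSB = 0 → value 58227.
Both addends (after negating the subtrahend) are negative but the stored result is non-negative: signed overflow. The true value -49310 − 23535 = -72845 lies outside [-65536, 65535].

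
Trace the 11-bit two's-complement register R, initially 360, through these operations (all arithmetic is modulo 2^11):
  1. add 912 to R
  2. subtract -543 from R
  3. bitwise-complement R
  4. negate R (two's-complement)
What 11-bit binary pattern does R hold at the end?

Start: R = 360 = 00101101000.
R = 360 + 912 = 1272; wraps to -776 = 10011111000
R = -776 − (-543) = -233 = 11100010111
R = NOT 11100010111 = 00011101000 = 232
R = −(232) = -232 = 11100011000

11100011000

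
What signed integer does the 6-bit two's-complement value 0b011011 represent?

MSB is 0, so the value is non-negative: 011011 = 27.

27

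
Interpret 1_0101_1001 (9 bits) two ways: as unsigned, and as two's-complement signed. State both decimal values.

unsigned = 345, signed = -167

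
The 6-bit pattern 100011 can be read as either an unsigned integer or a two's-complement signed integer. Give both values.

Unsigned: 100011 = 35.
Signed: MSB=1 → 35 − 64 = -29.

unsigned = 35, signed = -29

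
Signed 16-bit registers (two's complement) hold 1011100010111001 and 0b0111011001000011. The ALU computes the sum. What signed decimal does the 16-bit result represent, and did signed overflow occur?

12028; no overflow

1011100010111001 = -18247 (signed)
0b0111011001000011 → 0111011001000011 = 30275 (signed)
  1011100010111001
+ 0111011001000011
= 0010111011111100  (discard carry-out 1)
Result 0010111011111100: MSB = 0 → value 12028.
Addends have opposite signs, so signed overflow cannot occur.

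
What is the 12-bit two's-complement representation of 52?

000000110100

52 is non-negative, so write it directly in 12 bits: 000000110100.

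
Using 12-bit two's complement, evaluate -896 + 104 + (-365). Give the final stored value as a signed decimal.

-896 + 104 = -792 (110011101000)
-792 + (-365) = -1157 (101101111011)

-1157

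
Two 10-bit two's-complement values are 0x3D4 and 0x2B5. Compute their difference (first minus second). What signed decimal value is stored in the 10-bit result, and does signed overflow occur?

287; no overflow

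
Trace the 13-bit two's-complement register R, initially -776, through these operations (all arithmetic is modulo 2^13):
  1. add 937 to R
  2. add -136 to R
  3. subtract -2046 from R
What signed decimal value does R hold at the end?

2071

Start: R = -776 = 1110011111000.
R = -776 + 937 = 161 = 0000010100001
R = 161 + (-136) = 25 = 0000000011001
R = 25 − (-2046) = 2071 = 0100000010111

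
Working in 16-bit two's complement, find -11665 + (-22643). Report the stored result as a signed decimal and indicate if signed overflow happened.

31228; overflow

-11665 → 1101001001101111
-22643 → 1010011110001101
  1101001001101111
+ 1010011110001101
= 0111100111111100  (discard carry-out 1)
Result 0111100111111100: MSB = 0 → value 31228.
Both addends are negative but the stored result is non-negative: signed overflow. The true value -11665 + (-22643) = -34308 lies outside [-32768, 32767].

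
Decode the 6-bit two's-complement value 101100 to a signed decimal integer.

MSB is 1, so the value is negative.
Invert: 010011. Add 1: 010100 = 20. So the value is −20.

-20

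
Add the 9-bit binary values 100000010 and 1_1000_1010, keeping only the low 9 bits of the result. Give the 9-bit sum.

  100000010
+ 110001010
= 010001100  (discard carry-out 1)

010001100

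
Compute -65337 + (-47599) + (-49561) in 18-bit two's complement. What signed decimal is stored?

-65337 + (-47599) = -112936 (100100011011011000)
-112936 + (-49561) = -162497 → wraps to 99647 (011000010100111111)

99647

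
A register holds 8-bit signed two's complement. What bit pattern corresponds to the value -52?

11001100

|-52| = 52 = 00110100 in 8 bits.
Invert the bits: 11001011. Add 1: 11001100.
Check: 11001100 reads as 204 − 256 = -52.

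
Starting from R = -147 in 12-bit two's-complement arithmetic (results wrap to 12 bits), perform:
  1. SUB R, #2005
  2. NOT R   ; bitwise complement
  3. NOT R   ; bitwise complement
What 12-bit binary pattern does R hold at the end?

011110011000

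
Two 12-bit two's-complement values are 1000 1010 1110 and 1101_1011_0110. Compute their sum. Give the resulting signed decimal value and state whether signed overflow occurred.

1000 1010 1110 → 100010101110 = -1874 (signed)
1101_1011_0110 → 110110110110 = -586 (signed)
  100010101110
+ 110110110110
= 011001100100  (discard carry-out 1)
Result 011001100100: MSB = 0 → value 1636.
Both addends are negative but the stored result is non-negative: signed overflow. The true value -1874 + (-586) = -2460 lies outside [-2048, 2047].

1636; overflow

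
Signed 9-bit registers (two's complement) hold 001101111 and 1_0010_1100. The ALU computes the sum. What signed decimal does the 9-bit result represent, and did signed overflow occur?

-101; no overflow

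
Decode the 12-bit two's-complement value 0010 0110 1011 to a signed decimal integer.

619

MSB is 0, so the value is non-negative: 001001101011 = 619.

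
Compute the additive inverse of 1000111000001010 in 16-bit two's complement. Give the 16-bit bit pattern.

Invert: 0111000111110101. Add 1: 0111000111110110.

0111000111110110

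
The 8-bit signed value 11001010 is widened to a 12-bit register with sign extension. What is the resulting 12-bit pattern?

111111001010

MSB of 11001010 is 1; replicate it into the new high bits.
1111|11001010 → 111111001010 (still -54).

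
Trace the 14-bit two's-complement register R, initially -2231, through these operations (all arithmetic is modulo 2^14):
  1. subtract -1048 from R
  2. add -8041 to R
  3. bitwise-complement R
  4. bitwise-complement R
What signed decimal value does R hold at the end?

7160

Start: R = -2231 = 11011101001001.
R = -2231 − (-1048) = -1183 = 11101101100001
R = -1183 + (-8041) = -9224; wraps to 7160 = 01101111111000
R = NOT 01101111111000 = 10010000000111 = -7161
R = NOT 10010000000111 = 01101111111000 = 7160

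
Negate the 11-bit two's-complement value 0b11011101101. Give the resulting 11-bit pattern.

00100010011

Invert: 00100010010. Add 1: 00100010011.
Check: 11011101101 = -275, 00100010011 = 275.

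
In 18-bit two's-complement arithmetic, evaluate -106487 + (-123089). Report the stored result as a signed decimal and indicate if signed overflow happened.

-106487 → 100110000000001001
-123089 → 100001111100101111
  100110000000001001
+ 100001111100101111
= 000111111100111000  (discard carry-out 1)
Result 000111111100111000: MSB = 0 → value 32568.
Both addends are negative but the stored result is non-negative: signed overflow. The true value -106487 + (-123089) = -229576 lies outside [-131072, 131071].

32568; overflow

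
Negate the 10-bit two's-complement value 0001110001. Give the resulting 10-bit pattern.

Invert: 1110001110. Add 1: 1110001111.
Check: 0001110001 = 113, 1110001111 = -113.

1110001111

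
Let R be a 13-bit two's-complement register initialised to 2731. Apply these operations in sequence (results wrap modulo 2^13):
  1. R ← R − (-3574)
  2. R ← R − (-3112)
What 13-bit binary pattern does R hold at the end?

Start: R = 2731 = 0101010101011.
R = 2731 − (-3574) = 6305; wraps to -1887 = 1100010100001
R = -1887 − (-3112) = 1225 = 0010011001001

0010011001001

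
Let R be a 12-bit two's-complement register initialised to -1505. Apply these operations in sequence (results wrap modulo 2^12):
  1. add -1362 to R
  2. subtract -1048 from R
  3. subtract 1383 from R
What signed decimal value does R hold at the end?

Start: R = -1505 = 101000011111.
R = -1505 + (-1362) = -2867; wraps to 1229 = 010011001101
R = 1229 − (-1048) = 2277; wraps to -1819 = 100011100101
R = -1819 − 1383 = -3202; wraps to 894 = 001101111110

894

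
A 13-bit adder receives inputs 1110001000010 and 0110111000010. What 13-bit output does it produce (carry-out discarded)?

0101000000100

  1110001000010
+ 0110111000010
= 0101000000100  (discard carry-out 1)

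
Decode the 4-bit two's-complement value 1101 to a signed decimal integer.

-3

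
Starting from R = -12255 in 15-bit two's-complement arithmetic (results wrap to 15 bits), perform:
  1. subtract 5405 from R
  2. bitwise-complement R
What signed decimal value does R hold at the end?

Start: R = -12255 = 101000000100001.
R = -12255 − 5405 = -17660; wraps to 15108 = 011101100000100
R = NOT 011101100000100 = 100010011111011 = -15109

-15109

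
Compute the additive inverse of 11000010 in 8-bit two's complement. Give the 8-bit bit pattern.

00111110

Invert: 00111101. Add 1: 00111110.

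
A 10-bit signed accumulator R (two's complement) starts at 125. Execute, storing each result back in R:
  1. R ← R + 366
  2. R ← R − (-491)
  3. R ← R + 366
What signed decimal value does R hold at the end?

324

Start: R = 125 = 0001111101.
R = 125 + 366 = 491 = 0111101011
R = 491 − (-491) = 982; wraps to -42 = 1111010110
R = -42 + 366 = 324 = 0101000100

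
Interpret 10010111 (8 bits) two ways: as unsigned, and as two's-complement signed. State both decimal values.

Unsigned: 10010111 = 151.
Signed: MSB=1 → 151 − 256 = -105.

unsigned = 151, signed = -105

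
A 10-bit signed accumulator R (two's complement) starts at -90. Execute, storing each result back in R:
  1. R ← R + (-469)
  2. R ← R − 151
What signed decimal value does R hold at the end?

314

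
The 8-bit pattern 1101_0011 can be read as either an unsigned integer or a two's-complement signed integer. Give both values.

unsigned = 211, signed = -45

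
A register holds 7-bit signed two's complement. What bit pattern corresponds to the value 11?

11 is non-negative, so write it directly in 7 bits: 0001011.

0001011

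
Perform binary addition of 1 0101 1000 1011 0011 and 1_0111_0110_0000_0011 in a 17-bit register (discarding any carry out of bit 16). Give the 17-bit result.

  10101100010110011
+ 10111011000000011
= 01100111010110110  (discard carry-out 1)

01100111010110110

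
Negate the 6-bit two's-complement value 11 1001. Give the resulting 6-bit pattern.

Invert: 000110. Add 1: 000111.
Check: 111001 = -7, 000111 = 7.

000111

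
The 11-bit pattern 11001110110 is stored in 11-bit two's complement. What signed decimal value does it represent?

MSB is 1, so the value is negative.
Invert: 00110001001. Add 1: 00110001010 = 394. So the value is −394.

-394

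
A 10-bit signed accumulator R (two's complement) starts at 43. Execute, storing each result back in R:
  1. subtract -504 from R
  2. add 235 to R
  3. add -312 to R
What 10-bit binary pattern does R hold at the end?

Start: R = 43 = 0000101011.
R = 43 − (-504) = 547; wraps to -477 = 1000100011
R = -477 + 235 = -242 = 1100001110
R = -242 + (-312) = -554; wraps to 470 = 0111010110

0111010110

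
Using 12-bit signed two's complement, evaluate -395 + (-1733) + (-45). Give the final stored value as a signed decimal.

-395 + (-1733) = -2128 → wraps to 1968 (011110110000)
1968 + (-45) = 1923 (011110000011)

1923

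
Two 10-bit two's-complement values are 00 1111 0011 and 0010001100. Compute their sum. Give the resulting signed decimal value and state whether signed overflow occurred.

383; no overflow

00 1111 0011 → 0011110011 = 243 (signed)
0010001100 = 140 (signed)
  0011110011
+ 0010001100
= 0101111111
Result 0101111111: MSB = 0 → value 383.
Both addends are non-negative and so is the stored result: no signed overflow.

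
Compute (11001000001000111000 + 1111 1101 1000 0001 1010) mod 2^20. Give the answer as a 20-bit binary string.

11000101101001010010

  11001000001000111000
+ 11111101100000011010
= 11000101101001010010  (discard carry-out 1)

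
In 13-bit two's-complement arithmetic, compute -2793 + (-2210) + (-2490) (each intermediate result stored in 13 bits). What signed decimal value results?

699

-2793 + (-2210) = -5003 → wraps to 3189 (0110001110101)
3189 + (-2490) = 699 (0001010111011)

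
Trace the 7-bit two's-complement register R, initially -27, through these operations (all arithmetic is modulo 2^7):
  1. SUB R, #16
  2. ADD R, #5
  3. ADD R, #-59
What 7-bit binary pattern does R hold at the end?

Start: R = -27 = 1100101.
R = -27 − 16 = -43 = 1010101
R = -43 + 5 = -38 = 1011010
R = -38 + (-59) = -97; wraps to 31 = 0011111

0011111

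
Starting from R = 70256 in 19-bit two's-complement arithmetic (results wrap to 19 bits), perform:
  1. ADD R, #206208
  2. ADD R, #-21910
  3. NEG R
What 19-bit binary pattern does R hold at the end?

1000001110110100110

Start: R = 70256 = 0010001001001110000.
R = 70256 + 206208 = 276464; wraps to -247824 = 1000011011111110000
R = -247824 + (-21910) = -269734; wraps to 254554 = 0111110001001011010
R = −(254554) = -254554 = 1000001110110100110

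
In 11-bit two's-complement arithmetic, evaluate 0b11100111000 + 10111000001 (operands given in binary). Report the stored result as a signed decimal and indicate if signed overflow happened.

0b11100111000 → 11100111000 = -200 (signed)
10111000001 = -575 (signed)
  11100111000
+ 10111000001
= 10011111001  (discard carry-out 1)
Result 10011111001: MSB = 1 → 1273 − 2048 = -775.
Both addends are negative and so is the stored result: no signed overflow.

-775; no overflow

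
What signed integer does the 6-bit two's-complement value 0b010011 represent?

MSB is 0, so the value is non-negative: 010011 = 19.

19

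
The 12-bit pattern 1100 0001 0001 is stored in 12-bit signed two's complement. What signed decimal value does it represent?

-1007

MSB is 1, so the value is negative.
Unsigned reading: 3089. Subtract 2^12 = 4096: 3089 − 4096 = -1007.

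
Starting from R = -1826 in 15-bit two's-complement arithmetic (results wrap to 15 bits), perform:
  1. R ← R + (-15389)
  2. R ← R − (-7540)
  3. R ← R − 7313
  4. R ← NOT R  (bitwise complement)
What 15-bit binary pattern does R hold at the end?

100001001011011

Start: R = -1826 = 111100011011110.
R = -1826 + (-15389) = -17215; wraps to 15553 = 011110011000001
R = 15553 − (-7540) = 23093; wraps to -9675 = 101101000110101
R = -9675 − 7313 = -16988; wraps to 15780 = 011110110100100
R = NOT 011110110100100 = 100001001011011 = -15781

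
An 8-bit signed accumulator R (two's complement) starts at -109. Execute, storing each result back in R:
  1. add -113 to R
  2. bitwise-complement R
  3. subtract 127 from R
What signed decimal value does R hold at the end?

Start: R = -109 = 10010011.
R = -109 + (-113) = -222; wraps to 34 = 00100010
R = NOT 00100010 = 11011101 = -35
R = -35 − 127 = -162; wraps to 94 = 01011110

94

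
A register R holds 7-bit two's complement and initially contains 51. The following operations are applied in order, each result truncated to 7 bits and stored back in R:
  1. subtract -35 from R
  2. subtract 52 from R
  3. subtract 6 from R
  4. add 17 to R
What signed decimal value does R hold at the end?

Start: R = 51 = 0110011.
R = 51 − (-35) = 86; wraps to -42 = 1010110
R = -42 − 52 = -94; wraps to 34 = 0100010
R = 34 − 6 = 28 = 0011100
R = 28 + 17 = 45 = 0101101

45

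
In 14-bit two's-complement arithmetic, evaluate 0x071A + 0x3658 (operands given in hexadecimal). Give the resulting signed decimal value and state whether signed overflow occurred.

-654; no overflow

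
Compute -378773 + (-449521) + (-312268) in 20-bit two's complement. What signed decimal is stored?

-378773 + (-449521) = -828294 → wraps to 220282 (00110101110001111010)
220282 + (-312268) = -91986 (11101001100010101110)

-91986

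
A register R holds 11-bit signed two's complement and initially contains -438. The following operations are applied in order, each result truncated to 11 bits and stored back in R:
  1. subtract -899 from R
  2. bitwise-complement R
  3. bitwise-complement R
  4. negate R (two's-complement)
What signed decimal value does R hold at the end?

-461

Start: R = -438 = 11001001010.
R = -438 − (-899) = 461 = 00111001101
R = NOT 00111001101 = 11000110010 = -462
R = NOT 11000110010 = 00111001101 = 461
R = −(461) = -461 = 11000110011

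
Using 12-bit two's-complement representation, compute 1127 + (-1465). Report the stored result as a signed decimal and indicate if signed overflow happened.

1127 → 010001100111
-1465 → 101001000111
  010001100111
+ 101001000111
= 111010101110
Result 111010101110: MSB = 1 → 3758 − 4096 = -338.
Addends have opposite signs, so signed overflow cannot occur.

-338; no overflow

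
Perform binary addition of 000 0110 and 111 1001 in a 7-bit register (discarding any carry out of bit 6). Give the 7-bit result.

1111111

  0000110
+ 1111001
= 1111111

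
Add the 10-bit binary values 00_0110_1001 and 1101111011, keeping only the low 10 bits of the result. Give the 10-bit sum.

1111100100

  0001101001
+ 1101111011
= 1111100100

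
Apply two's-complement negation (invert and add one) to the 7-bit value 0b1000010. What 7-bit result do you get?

0111110

Invert: 0111101. Add 1: 0111110.
Check: 1000010 = -62, 0111110 = 62.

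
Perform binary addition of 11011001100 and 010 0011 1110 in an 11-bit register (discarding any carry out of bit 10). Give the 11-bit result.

00100001010

  11011001100
+ 01000111110
= 00100001010  (discard carry-out 1)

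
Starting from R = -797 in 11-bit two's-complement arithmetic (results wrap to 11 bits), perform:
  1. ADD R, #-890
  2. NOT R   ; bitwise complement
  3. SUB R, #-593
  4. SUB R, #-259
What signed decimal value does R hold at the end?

490

Start: R = -797 = 10011100011.
R = -797 + (-890) = -1687; wraps to 361 = 00101101001
R = NOT 00101101001 = 11010010110 = -362
R = -362 − (-593) = 231 = 00011100111
R = 231 − (-259) = 490 = 00111101010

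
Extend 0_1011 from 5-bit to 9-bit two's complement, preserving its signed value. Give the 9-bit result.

MSB of 01011 is 0; replicate it into the new high bits.
0000|01011 → 000001011 (still 11).

000001011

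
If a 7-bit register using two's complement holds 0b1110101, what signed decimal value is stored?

MSB is 1, so the value is negative.
Invert: 0001010. Add 1: 0001011 = 11. So the value is −11.

-11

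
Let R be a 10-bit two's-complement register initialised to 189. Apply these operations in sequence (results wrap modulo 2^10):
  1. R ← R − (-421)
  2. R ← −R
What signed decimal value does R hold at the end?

414

Start: R = 189 = 0010111101.
R = 189 − (-421) = 610; wraps to -414 = 1001100010
R = −(-414) = 414 = 0110011110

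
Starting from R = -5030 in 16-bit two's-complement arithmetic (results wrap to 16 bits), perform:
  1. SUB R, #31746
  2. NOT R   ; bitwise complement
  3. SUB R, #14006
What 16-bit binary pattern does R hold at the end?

0101100011110001

Start: R = -5030 = 1110110001011010.
R = -5030 − 31746 = -36776; wraps to 28760 = 0111000001011000
R = NOT 0111000001011000 = 1000111110100111 = -28761
R = -28761 − 14006 = -42767; wraps to 22769 = 0101100011110001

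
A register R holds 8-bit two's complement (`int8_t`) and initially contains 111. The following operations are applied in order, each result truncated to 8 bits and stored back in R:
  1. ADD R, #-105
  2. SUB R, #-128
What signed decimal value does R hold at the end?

Start: R = 111 = 01101111.
R = 111 + (-105) = 6 = 00000110
R = 6 − (-128) = 134; wraps to -122 = 10000110

-122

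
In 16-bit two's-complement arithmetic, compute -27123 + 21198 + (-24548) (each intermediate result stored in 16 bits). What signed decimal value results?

-27123 + 21198 = -5925 (1110100011011011)
-5925 + (-24548) = -30473 (1000100011110111)

-30473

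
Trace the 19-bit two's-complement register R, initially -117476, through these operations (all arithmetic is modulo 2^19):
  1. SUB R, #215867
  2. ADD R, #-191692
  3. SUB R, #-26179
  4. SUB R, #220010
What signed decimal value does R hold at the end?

Start: R = -117476 = 1100011010100011100.
R = -117476 − 215867 = -333343; wraps to 190945 = 0101110100111100001
R = 190945 + (-191692) = -747 = 1111111110100010101
R = -747 − (-26179) = 25432 = 0000110001101011000
R = 25432 − 220010 = -194578 = 1010000011111101110

-194578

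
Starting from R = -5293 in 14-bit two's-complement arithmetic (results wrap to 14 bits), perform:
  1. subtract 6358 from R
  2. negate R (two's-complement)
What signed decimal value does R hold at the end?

-4733

Start: R = -5293 = 10101101010011.
R = -5293 − 6358 = -11651; wraps to 4733 = 01001001111101
R = −(4733) = -4733 = 10110110000011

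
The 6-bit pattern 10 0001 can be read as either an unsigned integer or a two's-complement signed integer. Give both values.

unsigned = 33, signed = -31

Unsigned: 100001 = 33.
Signed: MSB=1 → 33 − 64 = -31.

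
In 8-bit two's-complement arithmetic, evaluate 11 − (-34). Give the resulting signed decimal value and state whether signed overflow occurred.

11 → 00001011
-34 → 11011110
Subtract via negate-and-add: invert 11011110 + 1 = 00100010 (i.e. 34).
  00001011
+ 00100010
= 00101101
Result 00101101: MSB = 0 → value 45.
Both addends (after negating the subtrahend) are non-negative and so is the stored result: no signed overflow.

45; no overflow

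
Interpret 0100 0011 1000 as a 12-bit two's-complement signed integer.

1080

MSB is 0, so the value is non-negative: 010000111000 = 1080.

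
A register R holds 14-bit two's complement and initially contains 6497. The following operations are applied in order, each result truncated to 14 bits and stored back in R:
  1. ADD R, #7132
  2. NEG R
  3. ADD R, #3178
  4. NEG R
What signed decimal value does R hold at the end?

Start: R = 6497 = 01100101100001.
R = 6497 + 7132 = 13629; wraps to -2755 = 11010100111101
R = −(-2755) = 2755 = 00101011000011
R = 2755 + 3178 = 5933 = 01011100101101
R = −(5933) = -5933 = 10100011010011

-5933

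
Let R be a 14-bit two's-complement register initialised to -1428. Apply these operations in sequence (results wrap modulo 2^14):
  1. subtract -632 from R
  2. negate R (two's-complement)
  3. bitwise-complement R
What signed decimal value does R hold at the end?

-797

Start: R = -1428 = 11101001101100.
R = -1428 − (-632) = -796 = 11110011100100
R = −(-796) = 796 = 00001100011100
R = NOT 00001100011100 = 11110011100011 = -797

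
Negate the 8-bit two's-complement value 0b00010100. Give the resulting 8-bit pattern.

Invert: 11101011. Add 1: 11101100.
Check: 00010100 = 20, 11101100 = -20.

11101100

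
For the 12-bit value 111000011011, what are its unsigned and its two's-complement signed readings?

unsigned = 3611, signed = -485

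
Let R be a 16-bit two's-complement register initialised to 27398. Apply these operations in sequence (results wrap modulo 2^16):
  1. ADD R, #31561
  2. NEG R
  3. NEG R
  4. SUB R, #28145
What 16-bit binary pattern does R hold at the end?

Start: R = 27398 = 0110101100000110.
R = 27398 + 31561 = 58959; wraps to -6577 = 1110011001001111
R = −(-6577) = 6577 = 0001100110110001
R = −(6577) = -6577 = 1110011001001111
R = -6577 − 28145 = -34722; wraps to 30814 = 0111100001011110

0111100001011110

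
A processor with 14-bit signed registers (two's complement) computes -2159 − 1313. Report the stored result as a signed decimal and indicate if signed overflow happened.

-2159 → 11011110010001
1313 → 00010100100001
Subtract via negate-and-add: invert 00010100100001 + 1 = 11101011011111 (i.e. -1313).
  11011110010001
+ 11101011011111
= 11001001110000  (discard carry-out 1)
Result 11001001110000: MSB = 1 → 12912 − 16384 = -3472.
Both addends (after negating the subtrahend) are negative and so is the stored result: no signed overflow.

-3472; no overflow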